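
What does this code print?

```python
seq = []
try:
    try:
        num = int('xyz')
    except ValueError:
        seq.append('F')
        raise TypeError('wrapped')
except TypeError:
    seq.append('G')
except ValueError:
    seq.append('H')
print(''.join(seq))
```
FG

New TypeError raised, caught by outer TypeError handler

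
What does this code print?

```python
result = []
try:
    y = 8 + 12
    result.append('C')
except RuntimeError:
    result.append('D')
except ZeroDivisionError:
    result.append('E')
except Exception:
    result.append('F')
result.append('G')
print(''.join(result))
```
CG

No exception, try block completes normally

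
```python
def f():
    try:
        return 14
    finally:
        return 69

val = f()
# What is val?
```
69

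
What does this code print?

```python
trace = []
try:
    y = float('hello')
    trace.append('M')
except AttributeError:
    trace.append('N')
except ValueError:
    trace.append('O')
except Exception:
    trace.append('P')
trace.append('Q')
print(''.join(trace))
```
OQ

ValueError matches before generic Exception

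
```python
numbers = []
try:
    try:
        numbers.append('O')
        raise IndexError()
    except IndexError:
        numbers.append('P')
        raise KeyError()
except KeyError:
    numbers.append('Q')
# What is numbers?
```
['O', 'P', 'Q']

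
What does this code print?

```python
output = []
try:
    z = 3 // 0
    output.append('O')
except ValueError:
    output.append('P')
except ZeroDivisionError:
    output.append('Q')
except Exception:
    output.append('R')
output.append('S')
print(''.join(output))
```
QS

ZeroDivisionError matches before generic Exception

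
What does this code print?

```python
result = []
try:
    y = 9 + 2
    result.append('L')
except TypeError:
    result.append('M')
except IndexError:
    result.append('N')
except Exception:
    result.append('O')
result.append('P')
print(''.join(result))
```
LP

No exception, try block completes normally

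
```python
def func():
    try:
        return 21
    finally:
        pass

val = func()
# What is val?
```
21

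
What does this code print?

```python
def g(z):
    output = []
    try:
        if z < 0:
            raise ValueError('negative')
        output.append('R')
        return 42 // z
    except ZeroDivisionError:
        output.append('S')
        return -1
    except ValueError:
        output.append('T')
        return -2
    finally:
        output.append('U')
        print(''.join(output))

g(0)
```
RSU

z=0 causes ZeroDivisionError, caught, finally prints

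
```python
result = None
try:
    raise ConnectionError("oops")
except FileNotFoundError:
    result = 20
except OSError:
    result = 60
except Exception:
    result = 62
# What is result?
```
60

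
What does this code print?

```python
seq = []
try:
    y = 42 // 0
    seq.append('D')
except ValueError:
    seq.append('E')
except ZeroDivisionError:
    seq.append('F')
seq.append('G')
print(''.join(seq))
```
FG

ZeroDivisionError is caught by its specific handler, not ValueError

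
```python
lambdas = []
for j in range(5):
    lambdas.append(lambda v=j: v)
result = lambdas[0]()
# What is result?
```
0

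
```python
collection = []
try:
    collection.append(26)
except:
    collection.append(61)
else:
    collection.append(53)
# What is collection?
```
[26, 53]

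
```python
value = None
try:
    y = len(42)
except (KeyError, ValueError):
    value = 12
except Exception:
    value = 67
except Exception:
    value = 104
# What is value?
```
67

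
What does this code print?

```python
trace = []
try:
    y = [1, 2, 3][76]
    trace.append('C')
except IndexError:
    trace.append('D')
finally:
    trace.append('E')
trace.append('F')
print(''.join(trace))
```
DEF

finally always runs, even after exception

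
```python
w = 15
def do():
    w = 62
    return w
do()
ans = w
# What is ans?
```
15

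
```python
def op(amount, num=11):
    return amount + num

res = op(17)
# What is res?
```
28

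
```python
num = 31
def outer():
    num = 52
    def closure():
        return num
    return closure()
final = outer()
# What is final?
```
52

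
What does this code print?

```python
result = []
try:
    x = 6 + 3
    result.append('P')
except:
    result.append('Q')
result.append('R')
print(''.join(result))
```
PR

No exception, try block completes normally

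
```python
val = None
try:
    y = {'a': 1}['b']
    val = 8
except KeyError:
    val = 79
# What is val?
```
79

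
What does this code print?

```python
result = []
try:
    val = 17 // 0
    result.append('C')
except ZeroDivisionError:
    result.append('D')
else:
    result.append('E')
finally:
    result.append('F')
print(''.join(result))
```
DF

Exception: except runs, else skipped, finally runs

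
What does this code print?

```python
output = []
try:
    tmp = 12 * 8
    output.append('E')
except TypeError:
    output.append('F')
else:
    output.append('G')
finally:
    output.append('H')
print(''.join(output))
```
EGH

else runs before finally when no exception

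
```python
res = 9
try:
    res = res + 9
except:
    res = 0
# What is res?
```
18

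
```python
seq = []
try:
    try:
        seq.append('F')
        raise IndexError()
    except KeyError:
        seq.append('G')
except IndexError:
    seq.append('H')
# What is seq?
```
['F', 'H']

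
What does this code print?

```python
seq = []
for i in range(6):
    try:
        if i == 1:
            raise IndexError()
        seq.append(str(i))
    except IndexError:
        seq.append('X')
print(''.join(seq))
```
0X2345

Exception on i=1 caught, loop continues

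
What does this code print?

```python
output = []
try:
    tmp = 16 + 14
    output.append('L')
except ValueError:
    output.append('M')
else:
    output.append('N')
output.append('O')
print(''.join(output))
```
LNO

else block runs when no exception occurs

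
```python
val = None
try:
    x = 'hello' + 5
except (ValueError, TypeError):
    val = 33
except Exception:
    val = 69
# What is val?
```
33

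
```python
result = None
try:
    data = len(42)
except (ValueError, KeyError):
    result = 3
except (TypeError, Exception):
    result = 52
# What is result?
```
52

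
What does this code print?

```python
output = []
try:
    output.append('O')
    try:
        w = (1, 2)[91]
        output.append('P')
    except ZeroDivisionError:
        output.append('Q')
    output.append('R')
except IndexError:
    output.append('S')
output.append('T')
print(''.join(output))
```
OST

Inner handler doesn't match, propagates to outer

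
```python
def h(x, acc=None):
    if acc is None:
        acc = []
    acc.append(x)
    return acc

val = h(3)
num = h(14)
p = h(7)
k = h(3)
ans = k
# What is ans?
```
[3]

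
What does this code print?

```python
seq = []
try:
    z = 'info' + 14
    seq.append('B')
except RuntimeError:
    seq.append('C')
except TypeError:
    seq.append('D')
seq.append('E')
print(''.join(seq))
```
DE

TypeError is caught by its specific handler, not RuntimeError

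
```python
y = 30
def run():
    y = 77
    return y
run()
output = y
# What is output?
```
30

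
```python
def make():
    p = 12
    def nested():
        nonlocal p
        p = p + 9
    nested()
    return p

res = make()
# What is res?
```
21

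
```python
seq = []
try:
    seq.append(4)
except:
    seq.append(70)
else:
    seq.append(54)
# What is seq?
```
[4, 54]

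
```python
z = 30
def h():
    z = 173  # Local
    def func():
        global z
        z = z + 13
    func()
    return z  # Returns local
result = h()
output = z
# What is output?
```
43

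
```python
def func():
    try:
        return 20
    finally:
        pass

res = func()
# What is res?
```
20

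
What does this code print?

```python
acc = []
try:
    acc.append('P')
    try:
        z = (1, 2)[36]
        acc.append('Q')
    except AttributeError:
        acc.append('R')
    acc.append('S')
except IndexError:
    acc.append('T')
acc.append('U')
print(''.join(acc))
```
PTU

Inner handler doesn't match, propagates to outer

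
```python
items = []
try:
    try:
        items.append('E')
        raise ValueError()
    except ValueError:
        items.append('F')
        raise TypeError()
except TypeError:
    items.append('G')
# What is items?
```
['E', 'F', 'G']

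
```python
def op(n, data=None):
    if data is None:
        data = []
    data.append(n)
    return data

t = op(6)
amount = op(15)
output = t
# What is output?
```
[6]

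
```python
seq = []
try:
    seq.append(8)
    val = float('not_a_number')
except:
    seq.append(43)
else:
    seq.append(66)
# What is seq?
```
[8, 43]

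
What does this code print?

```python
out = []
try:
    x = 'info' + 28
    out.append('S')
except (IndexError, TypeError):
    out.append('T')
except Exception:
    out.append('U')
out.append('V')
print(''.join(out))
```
TV

TypeError matches tuple containing it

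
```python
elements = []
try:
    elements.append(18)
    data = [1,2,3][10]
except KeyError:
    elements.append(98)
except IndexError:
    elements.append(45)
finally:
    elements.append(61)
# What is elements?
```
[18, 45, 61]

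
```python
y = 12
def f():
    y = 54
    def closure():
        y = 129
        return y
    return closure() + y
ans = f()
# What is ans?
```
183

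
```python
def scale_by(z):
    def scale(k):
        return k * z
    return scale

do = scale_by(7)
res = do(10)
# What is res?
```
70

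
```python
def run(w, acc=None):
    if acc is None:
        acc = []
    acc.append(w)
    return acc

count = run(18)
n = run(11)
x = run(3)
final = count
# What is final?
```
[18]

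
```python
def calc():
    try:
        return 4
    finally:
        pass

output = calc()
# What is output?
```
4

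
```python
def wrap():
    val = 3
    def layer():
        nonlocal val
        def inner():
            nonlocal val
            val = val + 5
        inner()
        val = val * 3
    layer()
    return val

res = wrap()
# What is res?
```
24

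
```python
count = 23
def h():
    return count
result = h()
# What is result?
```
23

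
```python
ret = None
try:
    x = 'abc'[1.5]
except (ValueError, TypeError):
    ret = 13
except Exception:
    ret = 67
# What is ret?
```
13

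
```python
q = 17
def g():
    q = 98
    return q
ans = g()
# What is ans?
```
98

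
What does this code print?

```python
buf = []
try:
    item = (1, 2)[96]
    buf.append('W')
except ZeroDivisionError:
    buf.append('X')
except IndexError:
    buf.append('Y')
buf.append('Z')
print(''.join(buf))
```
YZ

IndexError is caught by its specific handler, not ZeroDivisionError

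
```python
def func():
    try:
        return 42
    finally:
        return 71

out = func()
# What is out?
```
71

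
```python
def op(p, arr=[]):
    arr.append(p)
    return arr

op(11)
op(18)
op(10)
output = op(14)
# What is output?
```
[11, 18, 10, 14]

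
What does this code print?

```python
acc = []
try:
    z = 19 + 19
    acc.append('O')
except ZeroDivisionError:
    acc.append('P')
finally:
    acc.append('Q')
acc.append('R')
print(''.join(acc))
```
OQR

finally runs after normal execution too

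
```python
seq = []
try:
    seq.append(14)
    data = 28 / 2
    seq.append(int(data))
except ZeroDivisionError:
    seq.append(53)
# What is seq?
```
[14, 14]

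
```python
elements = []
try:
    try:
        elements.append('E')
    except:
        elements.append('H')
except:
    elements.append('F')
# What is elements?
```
['E']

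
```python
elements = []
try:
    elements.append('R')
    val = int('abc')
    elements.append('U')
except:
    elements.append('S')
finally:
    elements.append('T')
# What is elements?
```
['R', 'S', 'T']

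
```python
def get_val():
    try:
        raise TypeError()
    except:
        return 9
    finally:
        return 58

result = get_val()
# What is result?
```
58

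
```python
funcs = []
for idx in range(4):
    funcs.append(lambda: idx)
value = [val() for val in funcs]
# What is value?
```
[3, 3, 3, 3]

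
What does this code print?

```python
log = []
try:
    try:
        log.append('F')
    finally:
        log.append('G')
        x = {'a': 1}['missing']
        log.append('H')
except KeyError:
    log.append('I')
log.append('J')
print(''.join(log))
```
FGIJ

Exception in inner finally caught by outer except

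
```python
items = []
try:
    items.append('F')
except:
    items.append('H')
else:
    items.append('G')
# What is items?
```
['F', 'G']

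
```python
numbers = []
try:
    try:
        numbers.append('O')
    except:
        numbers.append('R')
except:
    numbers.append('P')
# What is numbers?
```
['O']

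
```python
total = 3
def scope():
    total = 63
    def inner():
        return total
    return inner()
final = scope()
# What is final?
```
63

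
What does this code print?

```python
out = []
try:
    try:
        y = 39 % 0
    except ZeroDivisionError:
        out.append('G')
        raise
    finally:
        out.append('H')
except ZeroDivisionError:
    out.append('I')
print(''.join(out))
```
GHI

finally runs before re-raised exception propagates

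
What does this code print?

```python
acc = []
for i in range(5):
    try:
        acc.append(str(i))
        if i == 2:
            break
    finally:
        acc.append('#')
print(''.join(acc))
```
0#1#2#

finally runs even when breaking out of loop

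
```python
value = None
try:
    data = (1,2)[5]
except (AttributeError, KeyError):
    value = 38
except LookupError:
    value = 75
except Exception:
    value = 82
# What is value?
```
75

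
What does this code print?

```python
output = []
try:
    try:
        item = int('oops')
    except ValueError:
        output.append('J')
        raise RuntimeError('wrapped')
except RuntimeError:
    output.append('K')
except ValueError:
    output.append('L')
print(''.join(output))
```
JK

New RuntimeError raised, caught by outer RuntimeError handler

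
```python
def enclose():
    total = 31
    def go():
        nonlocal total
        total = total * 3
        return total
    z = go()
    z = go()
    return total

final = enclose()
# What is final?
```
279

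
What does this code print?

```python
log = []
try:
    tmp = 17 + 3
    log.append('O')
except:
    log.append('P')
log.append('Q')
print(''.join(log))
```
OQ

No exception, try block completes normally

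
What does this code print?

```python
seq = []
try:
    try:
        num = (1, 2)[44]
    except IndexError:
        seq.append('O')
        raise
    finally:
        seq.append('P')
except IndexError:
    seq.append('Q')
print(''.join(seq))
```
OPQ

finally runs before re-raised exception propagates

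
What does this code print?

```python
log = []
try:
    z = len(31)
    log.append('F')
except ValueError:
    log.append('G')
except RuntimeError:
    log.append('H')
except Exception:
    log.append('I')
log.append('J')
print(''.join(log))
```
IJ

TypeError not specifically caught, falls to Exception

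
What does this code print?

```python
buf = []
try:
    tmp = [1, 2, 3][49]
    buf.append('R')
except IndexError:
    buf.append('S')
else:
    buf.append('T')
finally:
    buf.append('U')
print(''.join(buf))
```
SU

Exception: except runs, else skipped, finally runs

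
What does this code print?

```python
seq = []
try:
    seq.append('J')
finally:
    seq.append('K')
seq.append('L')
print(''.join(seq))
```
JKL

try/finally without except, no exception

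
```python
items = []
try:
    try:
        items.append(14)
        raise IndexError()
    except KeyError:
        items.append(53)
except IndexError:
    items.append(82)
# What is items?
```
[14, 82]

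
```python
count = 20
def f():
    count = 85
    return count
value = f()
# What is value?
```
85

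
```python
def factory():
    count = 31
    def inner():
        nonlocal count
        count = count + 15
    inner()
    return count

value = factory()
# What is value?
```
46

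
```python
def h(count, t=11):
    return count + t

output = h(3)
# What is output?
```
14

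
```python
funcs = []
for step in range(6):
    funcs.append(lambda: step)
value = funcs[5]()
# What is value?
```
5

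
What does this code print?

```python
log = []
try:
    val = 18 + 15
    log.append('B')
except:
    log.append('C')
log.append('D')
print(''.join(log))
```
BD

No exception, try block completes normally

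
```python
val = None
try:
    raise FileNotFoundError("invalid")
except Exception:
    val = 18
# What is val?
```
18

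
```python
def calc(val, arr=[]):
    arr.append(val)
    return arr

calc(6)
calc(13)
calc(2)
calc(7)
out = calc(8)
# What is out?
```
[6, 13, 2, 7, 8]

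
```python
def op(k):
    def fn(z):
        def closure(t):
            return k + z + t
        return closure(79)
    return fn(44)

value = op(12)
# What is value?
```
135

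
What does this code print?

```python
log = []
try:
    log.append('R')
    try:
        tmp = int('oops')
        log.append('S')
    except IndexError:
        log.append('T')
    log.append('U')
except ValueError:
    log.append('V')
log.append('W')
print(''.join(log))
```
RVW

Inner handler doesn't match, propagates to outer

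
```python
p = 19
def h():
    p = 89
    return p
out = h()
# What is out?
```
89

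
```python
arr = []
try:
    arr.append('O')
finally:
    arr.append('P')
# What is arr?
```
['O', 'P']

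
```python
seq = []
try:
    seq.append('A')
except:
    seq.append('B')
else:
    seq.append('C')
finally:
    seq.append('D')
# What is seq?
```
['A', 'C', 'D']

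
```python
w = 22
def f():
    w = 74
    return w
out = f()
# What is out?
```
74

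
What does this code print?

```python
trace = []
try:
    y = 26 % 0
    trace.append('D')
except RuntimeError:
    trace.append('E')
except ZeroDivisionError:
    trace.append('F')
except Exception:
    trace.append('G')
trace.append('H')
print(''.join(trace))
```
FH

ZeroDivisionError matches before generic Exception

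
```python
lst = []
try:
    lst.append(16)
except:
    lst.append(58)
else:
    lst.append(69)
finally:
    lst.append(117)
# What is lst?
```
[16, 69, 117]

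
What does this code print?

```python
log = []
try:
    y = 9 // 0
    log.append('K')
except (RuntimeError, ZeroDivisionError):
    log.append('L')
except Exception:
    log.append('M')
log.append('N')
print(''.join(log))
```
LN

ZeroDivisionError matches tuple containing it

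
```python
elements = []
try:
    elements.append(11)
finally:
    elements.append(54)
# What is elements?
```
[11, 54]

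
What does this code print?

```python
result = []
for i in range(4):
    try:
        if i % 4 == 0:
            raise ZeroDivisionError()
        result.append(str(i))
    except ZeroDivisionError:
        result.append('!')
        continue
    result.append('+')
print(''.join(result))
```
!1+2+3+

continue in except skips rest of loop body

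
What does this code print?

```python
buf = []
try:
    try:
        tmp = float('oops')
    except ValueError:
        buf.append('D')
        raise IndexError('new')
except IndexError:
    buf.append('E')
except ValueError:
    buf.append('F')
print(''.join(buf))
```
DE

New IndexError raised, caught by outer IndexError handler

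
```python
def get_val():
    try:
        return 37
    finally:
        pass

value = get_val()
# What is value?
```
37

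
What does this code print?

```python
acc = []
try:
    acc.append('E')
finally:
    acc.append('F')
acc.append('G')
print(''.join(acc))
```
EFG

try/finally without except, no exception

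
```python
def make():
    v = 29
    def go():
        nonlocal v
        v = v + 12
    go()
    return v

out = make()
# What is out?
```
41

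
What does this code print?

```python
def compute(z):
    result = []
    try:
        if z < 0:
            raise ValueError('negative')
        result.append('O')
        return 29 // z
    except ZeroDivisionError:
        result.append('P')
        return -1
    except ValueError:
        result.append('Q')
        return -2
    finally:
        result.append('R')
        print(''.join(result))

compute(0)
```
OPR

z=0 causes ZeroDivisionError, caught, finally prints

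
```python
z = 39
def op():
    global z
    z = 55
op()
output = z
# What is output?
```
55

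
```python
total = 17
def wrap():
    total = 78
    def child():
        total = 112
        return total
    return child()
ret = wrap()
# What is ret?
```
112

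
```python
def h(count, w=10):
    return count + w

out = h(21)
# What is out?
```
31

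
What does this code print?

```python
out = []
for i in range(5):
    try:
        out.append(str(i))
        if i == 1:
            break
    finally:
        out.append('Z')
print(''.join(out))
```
0Z1Z

finally runs even when breaking out of loop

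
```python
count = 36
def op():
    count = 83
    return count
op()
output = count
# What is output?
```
36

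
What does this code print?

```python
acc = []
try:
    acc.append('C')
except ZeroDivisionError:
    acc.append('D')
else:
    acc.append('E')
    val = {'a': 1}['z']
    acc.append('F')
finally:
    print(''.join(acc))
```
CE

Try succeeds, else appends 'E', KeyError in else is uncaught, finally prints before exception propagates ('F' never appended)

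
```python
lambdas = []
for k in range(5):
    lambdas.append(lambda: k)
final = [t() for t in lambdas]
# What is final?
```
[4, 4, 4, 4, 4]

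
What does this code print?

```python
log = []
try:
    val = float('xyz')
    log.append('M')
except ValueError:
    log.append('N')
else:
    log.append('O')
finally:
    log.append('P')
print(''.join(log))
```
NP

Exception: except runs, else skipped, finally runs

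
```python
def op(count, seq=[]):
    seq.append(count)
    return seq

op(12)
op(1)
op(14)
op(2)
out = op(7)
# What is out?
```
[12, 1, 14, 2, 7]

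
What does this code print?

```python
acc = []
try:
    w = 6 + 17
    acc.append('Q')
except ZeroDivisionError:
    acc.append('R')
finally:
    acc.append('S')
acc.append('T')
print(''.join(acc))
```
QST

finally runs after normal execution too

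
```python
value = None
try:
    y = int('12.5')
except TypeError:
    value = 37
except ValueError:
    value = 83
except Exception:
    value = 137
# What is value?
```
83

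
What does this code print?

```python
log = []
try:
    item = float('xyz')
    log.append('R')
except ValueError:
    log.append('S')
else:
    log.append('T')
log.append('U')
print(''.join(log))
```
SU

else block skipped when exception is caught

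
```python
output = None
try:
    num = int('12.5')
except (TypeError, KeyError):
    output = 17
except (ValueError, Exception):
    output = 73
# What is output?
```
73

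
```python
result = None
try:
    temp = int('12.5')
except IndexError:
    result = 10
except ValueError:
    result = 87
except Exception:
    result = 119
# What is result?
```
87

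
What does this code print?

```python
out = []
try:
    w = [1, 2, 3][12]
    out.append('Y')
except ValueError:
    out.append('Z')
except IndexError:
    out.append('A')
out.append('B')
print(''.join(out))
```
AB

IndexError is caught by its specific handler, not ValueError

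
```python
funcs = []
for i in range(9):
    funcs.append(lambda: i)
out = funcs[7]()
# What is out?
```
8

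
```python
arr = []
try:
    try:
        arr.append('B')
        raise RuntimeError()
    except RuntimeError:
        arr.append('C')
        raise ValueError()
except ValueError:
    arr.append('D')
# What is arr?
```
['B', 'C', 'D']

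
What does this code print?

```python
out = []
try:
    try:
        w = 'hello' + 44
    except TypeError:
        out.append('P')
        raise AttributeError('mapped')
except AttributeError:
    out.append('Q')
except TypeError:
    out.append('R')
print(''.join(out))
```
PQ

New AttributeError raised, caught by outer AttributeError handler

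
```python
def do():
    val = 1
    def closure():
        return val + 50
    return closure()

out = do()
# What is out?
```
51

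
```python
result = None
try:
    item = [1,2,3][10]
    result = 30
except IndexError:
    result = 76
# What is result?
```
76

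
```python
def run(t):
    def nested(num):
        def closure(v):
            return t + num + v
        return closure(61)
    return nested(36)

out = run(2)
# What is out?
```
99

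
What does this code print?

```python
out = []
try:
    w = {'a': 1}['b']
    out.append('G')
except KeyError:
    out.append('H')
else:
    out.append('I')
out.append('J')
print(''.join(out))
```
HJ

else block skipped when exception is caught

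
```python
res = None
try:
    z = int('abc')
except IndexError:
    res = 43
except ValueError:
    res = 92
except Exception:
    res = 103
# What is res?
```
92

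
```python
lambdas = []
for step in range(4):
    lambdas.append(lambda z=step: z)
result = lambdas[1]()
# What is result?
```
1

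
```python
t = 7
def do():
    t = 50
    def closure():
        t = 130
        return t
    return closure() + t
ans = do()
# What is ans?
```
180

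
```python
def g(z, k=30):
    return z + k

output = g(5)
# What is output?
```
35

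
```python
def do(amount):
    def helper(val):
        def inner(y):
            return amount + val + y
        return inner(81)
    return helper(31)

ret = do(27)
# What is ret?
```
139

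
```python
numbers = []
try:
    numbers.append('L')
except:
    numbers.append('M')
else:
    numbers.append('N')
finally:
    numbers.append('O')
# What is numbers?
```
['L', 'N', 'O']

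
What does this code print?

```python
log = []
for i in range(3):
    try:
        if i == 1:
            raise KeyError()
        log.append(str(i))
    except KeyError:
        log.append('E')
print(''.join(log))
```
0E2

Exception on i=1 caught, loop continues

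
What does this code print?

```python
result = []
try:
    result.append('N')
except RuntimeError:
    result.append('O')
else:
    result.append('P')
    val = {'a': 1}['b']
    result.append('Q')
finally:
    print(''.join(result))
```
NP

Try succeeds, else appends 'P', KeyError in else is uncaught, finally prints before exception propagates ('Q' never appended)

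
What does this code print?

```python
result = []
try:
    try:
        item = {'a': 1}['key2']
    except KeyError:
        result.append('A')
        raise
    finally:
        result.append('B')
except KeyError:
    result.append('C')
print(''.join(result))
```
ABC

finally runs before re-raised exception propagates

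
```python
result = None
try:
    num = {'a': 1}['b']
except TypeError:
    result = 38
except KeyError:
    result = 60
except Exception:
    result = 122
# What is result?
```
60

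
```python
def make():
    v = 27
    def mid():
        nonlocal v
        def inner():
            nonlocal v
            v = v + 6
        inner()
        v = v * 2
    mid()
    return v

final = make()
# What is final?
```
66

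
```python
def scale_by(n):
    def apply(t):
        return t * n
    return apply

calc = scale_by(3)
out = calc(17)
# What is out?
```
51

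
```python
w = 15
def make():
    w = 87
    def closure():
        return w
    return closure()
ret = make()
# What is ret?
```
87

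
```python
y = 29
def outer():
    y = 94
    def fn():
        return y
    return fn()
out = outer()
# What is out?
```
94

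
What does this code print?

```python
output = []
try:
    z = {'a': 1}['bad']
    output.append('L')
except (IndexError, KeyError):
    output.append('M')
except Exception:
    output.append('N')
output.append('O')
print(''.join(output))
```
MO

KeyError matches tuple containing it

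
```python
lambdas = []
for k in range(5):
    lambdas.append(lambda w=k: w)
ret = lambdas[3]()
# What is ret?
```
3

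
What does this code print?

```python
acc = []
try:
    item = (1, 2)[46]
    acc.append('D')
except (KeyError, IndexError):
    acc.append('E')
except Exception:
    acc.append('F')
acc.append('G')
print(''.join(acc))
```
EG

IndexError matches tuple containing it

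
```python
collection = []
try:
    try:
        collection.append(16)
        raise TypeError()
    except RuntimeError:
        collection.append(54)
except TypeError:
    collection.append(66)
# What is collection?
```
[16, 66]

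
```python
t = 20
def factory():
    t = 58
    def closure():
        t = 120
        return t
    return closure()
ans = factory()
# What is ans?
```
120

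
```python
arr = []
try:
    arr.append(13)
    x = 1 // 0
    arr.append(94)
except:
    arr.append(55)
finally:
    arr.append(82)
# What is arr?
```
[13, 55, 82]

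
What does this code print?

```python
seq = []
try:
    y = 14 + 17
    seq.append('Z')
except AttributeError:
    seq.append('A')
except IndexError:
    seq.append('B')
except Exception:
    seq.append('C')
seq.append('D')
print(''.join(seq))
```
ZD

No exception, try block completes normally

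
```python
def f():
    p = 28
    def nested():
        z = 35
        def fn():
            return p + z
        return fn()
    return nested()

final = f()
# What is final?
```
63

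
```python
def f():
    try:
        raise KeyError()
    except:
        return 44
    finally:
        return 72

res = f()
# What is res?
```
72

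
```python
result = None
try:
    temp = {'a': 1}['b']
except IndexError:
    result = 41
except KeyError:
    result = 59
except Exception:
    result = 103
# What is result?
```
59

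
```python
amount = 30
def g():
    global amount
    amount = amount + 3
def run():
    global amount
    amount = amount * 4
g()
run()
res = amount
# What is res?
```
132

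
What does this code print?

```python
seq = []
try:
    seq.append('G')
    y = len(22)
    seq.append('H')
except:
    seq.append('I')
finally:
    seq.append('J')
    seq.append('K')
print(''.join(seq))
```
GIJK

Code before exception runs, then except, then all of finally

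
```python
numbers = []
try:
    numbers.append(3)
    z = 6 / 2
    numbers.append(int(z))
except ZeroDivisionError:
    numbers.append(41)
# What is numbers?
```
[3, 3]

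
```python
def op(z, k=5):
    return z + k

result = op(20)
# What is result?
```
25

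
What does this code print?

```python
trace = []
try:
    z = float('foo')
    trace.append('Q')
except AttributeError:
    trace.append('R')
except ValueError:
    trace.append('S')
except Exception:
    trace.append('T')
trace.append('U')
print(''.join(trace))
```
SU

ValueError matches before generic Exception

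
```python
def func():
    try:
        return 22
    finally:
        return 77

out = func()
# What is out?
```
77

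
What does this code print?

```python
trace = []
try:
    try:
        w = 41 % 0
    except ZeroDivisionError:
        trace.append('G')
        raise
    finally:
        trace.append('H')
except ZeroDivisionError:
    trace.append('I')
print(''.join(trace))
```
GHI

finally runs before re-raised exception propagates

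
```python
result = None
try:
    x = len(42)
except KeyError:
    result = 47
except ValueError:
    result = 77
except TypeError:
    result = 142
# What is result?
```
142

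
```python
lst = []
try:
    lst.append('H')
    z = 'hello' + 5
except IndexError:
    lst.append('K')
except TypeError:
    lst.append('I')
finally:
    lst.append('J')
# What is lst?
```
['H', 'I', 'J']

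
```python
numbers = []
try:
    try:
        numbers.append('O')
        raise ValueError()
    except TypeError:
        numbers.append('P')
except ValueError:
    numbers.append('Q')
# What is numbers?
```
['O', 'Q']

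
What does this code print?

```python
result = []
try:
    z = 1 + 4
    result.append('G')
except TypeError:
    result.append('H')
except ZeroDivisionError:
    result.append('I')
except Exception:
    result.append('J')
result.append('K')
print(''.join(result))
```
GK

No exception, try block completes normally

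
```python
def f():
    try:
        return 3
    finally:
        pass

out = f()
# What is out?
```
3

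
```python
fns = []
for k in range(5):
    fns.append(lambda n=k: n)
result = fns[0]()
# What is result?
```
0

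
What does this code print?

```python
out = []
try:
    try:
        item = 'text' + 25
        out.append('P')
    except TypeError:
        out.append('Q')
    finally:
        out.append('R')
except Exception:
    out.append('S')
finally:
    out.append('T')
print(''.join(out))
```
QRT

Both finally blocks run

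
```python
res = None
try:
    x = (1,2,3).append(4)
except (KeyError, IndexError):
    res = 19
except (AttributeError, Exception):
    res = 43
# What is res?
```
43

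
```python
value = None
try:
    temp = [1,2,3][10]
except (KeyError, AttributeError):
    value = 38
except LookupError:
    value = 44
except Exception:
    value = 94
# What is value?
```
44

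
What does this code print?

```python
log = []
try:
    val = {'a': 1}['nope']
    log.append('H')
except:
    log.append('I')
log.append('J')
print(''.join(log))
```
IJ

Exception raised in try, caught by bare except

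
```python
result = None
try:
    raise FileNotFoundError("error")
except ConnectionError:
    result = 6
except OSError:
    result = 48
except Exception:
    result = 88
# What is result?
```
48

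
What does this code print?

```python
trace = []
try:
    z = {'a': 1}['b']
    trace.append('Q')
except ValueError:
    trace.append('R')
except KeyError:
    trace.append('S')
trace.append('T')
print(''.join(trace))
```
ST

KeyError is caught by its specific handler, not ValueError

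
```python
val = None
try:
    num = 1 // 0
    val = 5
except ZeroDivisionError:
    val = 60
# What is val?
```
60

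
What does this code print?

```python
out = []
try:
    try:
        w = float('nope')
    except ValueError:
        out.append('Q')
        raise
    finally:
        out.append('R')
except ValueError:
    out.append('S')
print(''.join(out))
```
QRS

finally runs before re-raised exception propagates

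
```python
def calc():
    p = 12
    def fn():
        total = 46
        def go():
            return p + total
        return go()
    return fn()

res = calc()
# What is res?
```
58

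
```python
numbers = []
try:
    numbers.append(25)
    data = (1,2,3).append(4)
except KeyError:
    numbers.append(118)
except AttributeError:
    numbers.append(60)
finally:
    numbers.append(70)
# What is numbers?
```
[25, 60, 70]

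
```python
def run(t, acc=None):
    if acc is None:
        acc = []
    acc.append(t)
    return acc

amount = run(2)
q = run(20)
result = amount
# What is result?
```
[2]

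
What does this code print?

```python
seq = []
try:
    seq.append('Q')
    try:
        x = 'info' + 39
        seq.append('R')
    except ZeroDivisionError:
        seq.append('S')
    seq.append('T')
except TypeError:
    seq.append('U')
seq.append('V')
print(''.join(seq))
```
QUV

Inner handler doesn't match, propagates to outer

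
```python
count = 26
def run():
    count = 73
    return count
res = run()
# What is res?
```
73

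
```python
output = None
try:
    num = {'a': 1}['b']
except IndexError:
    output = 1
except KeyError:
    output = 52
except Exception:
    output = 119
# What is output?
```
52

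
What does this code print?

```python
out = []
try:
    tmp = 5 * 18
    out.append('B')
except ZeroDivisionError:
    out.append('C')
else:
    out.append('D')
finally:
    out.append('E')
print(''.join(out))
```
BDE

else runs before finally when no exception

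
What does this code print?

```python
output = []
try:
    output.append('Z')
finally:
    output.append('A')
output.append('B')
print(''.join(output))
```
ZAB

try/finally without except, no exception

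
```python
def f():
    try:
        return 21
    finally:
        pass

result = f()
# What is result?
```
21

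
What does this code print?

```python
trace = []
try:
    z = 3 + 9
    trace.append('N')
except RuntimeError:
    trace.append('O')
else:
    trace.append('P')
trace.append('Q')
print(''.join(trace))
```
NPQ

else block runs when no exception occurs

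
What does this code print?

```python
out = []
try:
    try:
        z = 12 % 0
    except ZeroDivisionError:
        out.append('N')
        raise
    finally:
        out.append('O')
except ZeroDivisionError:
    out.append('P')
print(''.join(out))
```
NOP

finally runs before re-raised exception propagates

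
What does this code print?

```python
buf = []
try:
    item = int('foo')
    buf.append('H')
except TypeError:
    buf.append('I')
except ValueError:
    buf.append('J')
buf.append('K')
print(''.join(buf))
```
JK

ValueError is caught by its specific handler, not TypeError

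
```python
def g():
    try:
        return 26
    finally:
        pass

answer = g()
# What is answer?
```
26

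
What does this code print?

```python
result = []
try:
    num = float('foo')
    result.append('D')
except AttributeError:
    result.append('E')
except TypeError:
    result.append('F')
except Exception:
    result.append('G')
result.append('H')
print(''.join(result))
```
GH

ValueError not specifically caught, falls to Exception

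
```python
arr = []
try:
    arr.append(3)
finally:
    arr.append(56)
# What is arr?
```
[3, 56]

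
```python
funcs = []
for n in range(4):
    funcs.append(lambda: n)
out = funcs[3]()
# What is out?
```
3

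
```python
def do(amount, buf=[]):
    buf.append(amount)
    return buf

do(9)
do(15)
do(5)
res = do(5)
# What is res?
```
[9, 15, 5, 5]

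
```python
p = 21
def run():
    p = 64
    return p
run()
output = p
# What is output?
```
21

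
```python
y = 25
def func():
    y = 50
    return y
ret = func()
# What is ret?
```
50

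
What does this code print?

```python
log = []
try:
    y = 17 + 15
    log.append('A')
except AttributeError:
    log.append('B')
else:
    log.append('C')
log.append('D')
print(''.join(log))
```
ACD

else block runs when no exception occurs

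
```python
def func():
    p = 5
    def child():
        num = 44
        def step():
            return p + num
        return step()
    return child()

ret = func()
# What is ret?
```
49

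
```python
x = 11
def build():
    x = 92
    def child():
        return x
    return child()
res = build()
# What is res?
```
92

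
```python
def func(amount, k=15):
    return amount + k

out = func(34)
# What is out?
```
49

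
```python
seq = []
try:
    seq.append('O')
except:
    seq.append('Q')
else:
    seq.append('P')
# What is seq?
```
['O', 'P']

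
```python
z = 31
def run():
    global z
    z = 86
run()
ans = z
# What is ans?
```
86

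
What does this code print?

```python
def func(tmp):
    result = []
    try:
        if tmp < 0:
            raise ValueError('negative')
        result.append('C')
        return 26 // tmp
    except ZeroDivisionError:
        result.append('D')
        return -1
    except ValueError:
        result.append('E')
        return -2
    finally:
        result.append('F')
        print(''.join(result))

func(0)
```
CDF

tmp=0 causes ZeroDivisionError, caught, finally prints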